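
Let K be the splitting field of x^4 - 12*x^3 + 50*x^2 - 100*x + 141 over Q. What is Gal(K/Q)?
The polynomial is an irreducible quartic over Q and its discriminant is 15007744, which is not a perfect square, so the Galois group is not contained in A_4. The resolvent cubic y^3 - 50*y^2 + 636*y - 2104 is irreducible over Q. An irreducible resolvent with non-square discriminant gives S_4.

S_4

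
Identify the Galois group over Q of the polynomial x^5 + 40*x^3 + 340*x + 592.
The polynomial f is an irreducible quintic over Q, so G = Gal(f/Q) is a transitive subgroup of S_5: one of C_5 (5T1, order 5), D_5 (5T2, order 10), F_20 (5T3, order 20), A_5 (5T4, order 60) or S_5 (5T5, order 120). The discriminant of f is 673506304000000 = 25952000^2, a perfect square, so G is contained in A_5. The transitive groups of degree 5 contained in A_5 are: C_5 (5T1, order 5), D_5 (5T2, order 10), A_5 (5T4, order 60). By Dedekind's theorem, for a prime p not dividing disc(f) the degrees of the irreducible factors of f mod p form the cycle type of an element of G. Factoring f modulo the 2 such primes p <= 7 (skipping 2, 5, which divide the discriminant), each new pattern first appears at: mod 3: f = (x^5 + x^3 + x + 1), pattern 5; mod 7: f = (x + 5)(x + 6)(x^3 + 3x^2 + 5x + 2), pattern 3+1+1. No other pattern occurs in this range, so the set of observed cycle types is {5, 3+1+1}. Among the candidates above, the only group containing elements of all these cycle types is A_5 (5T4) — each of C_5 (5T1), D_5 (5T2) lacks at least one of them. Hence G = A_5 (5T4), of order 60.

A_5 (also written A5)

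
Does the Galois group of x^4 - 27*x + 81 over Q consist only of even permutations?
The polynomial is irreducible of degree 4 over Q. Its discriminant is 121699989, which is not a perfect square. A Galois group lies in the alternating group exactly when the discriminant is a square in Q, so the Galois group (S_4) is not contained in A_4.

No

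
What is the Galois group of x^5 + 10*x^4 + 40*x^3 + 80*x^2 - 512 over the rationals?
D_5, the dihedral group of order 10

The polynomial f is an irreducible quintic over Q, so G = Gal(f/Q) is a transitive subgroup of S_5: one of C_5 (5T1, order 5), D_5 (5T2, order 10), F_20 (5T3, order 20), A_5 (5T4, order 60) or S_5 (5T5, order 120). The discriminant of f is 67108864000000 = 8192000^2, a perfect square, so G is contained in A_5. The transitive groups of degree 5 contained in A_5 are: C_5 (5T1, order 5), D_5 (5T2, order 10), A_5 (5T4, order 60). By Dedekind's theorem, for a prime p not dividing disc(f) the degrees of the irreducible factors of f mod p form the cycle type of an element of G. Factoring f modulo the 23 such primes p <= 97 (skipping 2, 5, which divide the discriminant), each new pattern first appears at: mod 3: f = (x + 2)(x^2 + 1)(x^2 + 2x + 2), pattern 2+2+1; mod 7: f = (x^5 + 3x^4 + 5x^3 + 3x^2 + 6), pattern 5. No other pattern occurs in this range, so the set of observed cycle types is {2+2+1, 5}. The candidates containing elements of all these cycle types are D_5 (5T2) of order 10, A_5 (5T4) of order 60; the others are excluded. The observed types are precisely the cycle types that occur in D_5 (5T2) (apart from the identity). Each of the other remaining candidates has further cycle types, and by the Chebotarev density theorem the matching factorization patterns would occur for a proportion of primes equal to their share of the group: A_5 (5T4) additionally contains elements of type 3+1+1 (20 of its 60 elements, about 33% of primes). None of the 23 primes tested shows any such pattern (for each of these groups the chance of that is below 10^-4), which rules them out. Hence G = D_5 (5T2), of order 10.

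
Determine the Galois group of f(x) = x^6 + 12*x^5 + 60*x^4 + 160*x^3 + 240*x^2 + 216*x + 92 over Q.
6T15: A_6

The polynomial f is an irreducible sextic over Q, so G = Gal(f/Q) is one of the 16 transitive subgroups 6T1, ..., 6T16 of S_6. The discriminant of f is 746496000000 = 864000^2, a perfect square, so G is contained in A_6. The transitive groups of degree 6 contained in A_6 are: A_4 (6T4, order 12), S_4 (6T7, order 24), (C_3 x C_3) : C_4 (6T10, order 36), PSL(2,5) (6T12, order 60), A_6 (6T15, order 360). By Dedekind's theorem, for a prime p not dividing disc(f) the degrees of the irreducible factors of f mod p form the cycle type of an element of G. Factoring f modulo the 6 such primes p <= 23 (skipping 2, 3, 5, which divide the discriminant), each new pattern first appears at: mod 7: f = (x + 5)(x^5 + 4x^3 + 2x + 3), pattern 5+1; mod 23: f = (x)(x + 9)(x + 14)(x^3 + 12x^2 + 3x + 5), pattern 3+1+1+1. No other pattern occurs in this range, so the set of observed cycle types is {5+1, 3+1+1+1}. Among the candidates above, the only group containing elements of all these cycle types is A_6 (6T15) — each of A_4 (6T4), S_4 (6T7), (C_3 x C_3) : C_4 (6T10), PSL(2,5) (6T12) lacks at least one of them. Hence G = A_6 (6T15), of order 360.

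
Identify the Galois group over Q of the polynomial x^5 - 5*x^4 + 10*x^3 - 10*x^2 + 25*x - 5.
5T4: A_5

The polynomial f is an irreducible quintic over Q, so G = Gal(f/Q) is a transitive subgroup of S_5: one of C_5 (5T1, order 5), D_5 (5T2, order 10), F_20 (5T3, order 20), A_5 (5T4, order 60) or S_5 (5T5, order 120). The discriminant of f is 1024000000 = 32000^2, a perfect square, so G is contained in A_5. The transitive groups of degree 5 contained in A_5 are: C_5 (5T1, order 5), D_5 (5T2, order 10), A_5 (5T4, order 60). By Dedekind's theorem, for a prime p not dividing disc(f) the degrees of the irreducible factors of f mod p form the cycle type of an element of G. Factoring f modulo the 2 such primes p <= 7 (skipping 2, 5, which divide the discriminant), each new pattern first appears at: mod 3: f = (x^5 + x^4 + x^3 + 2x^2 + x + 1), pattern 5; mod 7: f = (x + 1)(x + 2)(x^3 + 6x^2 + 4x + 1), pattern 3+1+1. No other pattern occurs in this range, so the set of observed cycle types is {5, 3+1+1}. Among the candidates above, the only group containing elements of all these cycle types is A_5 (5T4) — each of C_5 (5T1), D_5 (5T2) lacks at least one of them. Hence G = A_5 (5T4), of order 60.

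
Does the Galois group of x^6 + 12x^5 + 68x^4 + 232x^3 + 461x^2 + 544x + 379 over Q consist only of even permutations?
The polynomial is irreducible of degree 6 over Q. Its discriminant is 2046918914580544 = 45242888^2, a perfect square. A Galois group lies in the alternating group exactly when the discriminant is a square in Q, so the Galois group (S_4) is contained in A_6.

Yes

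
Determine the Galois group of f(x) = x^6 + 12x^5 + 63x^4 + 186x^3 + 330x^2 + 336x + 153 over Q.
PGL(2,5), S_5 acting on 6 points

The polynomial f is an irreducible sextic over Q, so G = Gal(f/Q) is one of the 16 transitive subgroups 6T1, ..., 6T16 of S_6. The discriminant of f is -16003008, which is not a perfect square, so G is not contained in A_6. The transitive groups of degree 6 not contained in A_6 are: C_6 (6T1, order 6), S_3 (6T2, order 6), D_6 (6T3, order 12), C_3 x S_3 (6T5, order 18), A_4 x C_2 (6T6, order 24), S_4 (6T8, order 24), S_3 x S_3 (6T9, order 36), S_4 x C_2 (6T11, order 48), (S_3 x S_3) : C_2 (6T13, order 72), PGL(2,5) (6T14, order 120), S_6 (6T16, order 720). By Dedekind's theorem, for a prime p not dividing disc(f) the degrees of the irreducible factors of f mod p form the cycle type of an element of G. Factoring f modulo the 21 such primes p <= 89 (skipping 2, 3, 7, which divide the discriminant), each new pattern first appears at: mod 5: f = (x^6 + 2x^5 + 3x^4 + x^3 + x + 3), pattern 6; mod 11: f = (x + 4)(x^5 + 8x^4 + 9x^3 + 7x^2 + 5x + 8), pattern 5+1; mod 13: f = (x + 1)(x + 10)(x^4 + x^3 + 3x^2 + 1), pattern 4+1+1; mod 23: f = (x + 18)(x + 22)(x^2 + 19x + 5)(x^2 + 22x + 19), pattern 2+2+1+1; mod 43: f = (x^3 + 25x^2 + 35)(x^3 + 30x^2 + x + 40), pattern 3+3; mod 61: f = (x^2 + 18x + 30)(x^2 + 22x + 52)(x^2 + 33x + 34), pattern 2+2+2. No other pattern occurs in this range, so the set of observed cycle types is {6, 5+1, 4+1+1, 2+2+1+1, 3+3, 2+2+2}. The candidates containing elements of all these cycle types are PGL(2,5) (6T14) of order 120, S_6 (6T16) of order 720; the others are excluded. The observed types are precisely the cycle types that occur in PGL(2,5) (6T14) (apart from the identity). Each of the other remaining candidates has further cycle types, and by the Chebotarev density theorem the matching factorization patterns would occur for a proportion of primes equal to their share of the group: S_6 (6T16) additionally contains elements of type 4+2, 3+2+1, 3+1+1+1, 2+1+1+1+1 (265 of its 720 elements, about 37% of primes). None of the 21 primes tested shows any such pattern (for each of these groups the chance of that is below 10^-4), which rules them out. Hence G = PGL(2,5) (6T14), of order 120.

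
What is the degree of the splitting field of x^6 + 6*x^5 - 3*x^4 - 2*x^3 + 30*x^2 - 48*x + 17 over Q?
24

The degree of the splitting field over Q equals the order of the Galois group, so first determine the group. The polynomial f is an irreducible sextic over Q, so G = Gal(f/Q) is one of the 16 transitive subgroups 6T1, ..., 6T16 of S_6. The discriminant of f is -30366624190464, which is not a perfect square, so G is not contained in A_6. The transitive groups of degree 6 not contained in A_6 are: C_6 (6T1, order 6), S_3 (6T2, order 6), D_6 (6T3, order 12), C_3 x S_3 (6T5, order 18), A_4 x C_2 (6T6, order 24), S_4 (6T8, order 24), S_3 x S_3 (6T9, order 36), S_4 x C_2 (6T11, order 48), (S_3 x S_3) : C_2 (6T13, order 72), PGL(2,5) (6T14, order 120), S_6 (6T16, order 720). By Dedekind's theorem, for a prime p not dividing disc(f) the degrees of the irreducible factors of f mod p form the cycle type of an element of G. Factoring f modulo the 33 such primes p <= 149 (skipping 2, 3, which divide the discriminant), each new pattern first appears at: mod 5: f = (x^3 + x + 4)(x^3 + x^2 + x + 3), pattern 3+3; mod 7: f = (x^6 + 6x^5 + 4x^4 + 5x^3 + 2x^2 + x + 3), pattern 6; mod 17: f = (x)(x + 8)(x^2 + 5x + 9)(x^2 + 10x + 5), pattern 2+2+1+1; mod 19: f = (x + 5)(x + 6)(x + 10)(x + 16)(x^2 + 7x + 3), pattern 2+1+1+1+1; mod 71: f = (x^2 + 34x + 8)(x^2 + 52x + 4)(x^2 + 62x + 56), pattern 2+2+2. No other pattern occurs in this range, so the set of observed cycle types is {3+3, 6, 2+2+1+1, 2+1+1+1+1, 2+2+2}. The candidates containing elements of all these cycle types are A_4 x C_2 (6T6) of order 24, S_4 x C_2 (6T11) of order 48, (S_3 x S_3) : C_2 (6T13) of order 72, S_6 (6T16) of order 720; the others are excluded. The observed types are precisely the cycle types that occur in A_4 x C_2 (6T6) (apart from the identity). Each of the other remaining candidates has further cycle types, and by the Chebotarev density theorem the matching factorization patterns would occur for a proportion of primes equal to their share of the group: S_4 x C_2 (6T11) additionally contains elements of type 4+2, 4+1+1 (12 of its 48 elements, about 25% of primes); (S_3 x S_3) : C_2 (6T13) additionally contains elements of type 4+2, 3+2+1, 3+1+1+1 (34 of its 72 elements, about 47% of primes); S_6 (6T16) additionally contains elements of type 5+1, 4+2, 4+1+1, 3+2+1, 3+1+1+1 (484 of its 720 elements, about 67% of primes). None of the 33 primes tested shows any such pattern (for each of these groups the chance of that is below 10^-4), which rules them out. Hence G = A_4 x C_2 (6T6), of order 24. The Galois group A_4 x C_2 (6T6) has order 24, so the splitting field has degree 24 over Q.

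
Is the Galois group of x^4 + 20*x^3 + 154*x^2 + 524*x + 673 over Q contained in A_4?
No

The polynomial is irreducible of degree 4 over Q. Its discriminant is 6422528, which is not a perfect square. A Galois group lies in the alternating group exactly when the discriminant is a square in Q, so the Galois group (C_4) is not contained in A_4.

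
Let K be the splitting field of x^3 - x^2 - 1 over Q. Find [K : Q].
6

The degree of the splitting field over Q equals the order of the Galois group, so first determine the group. The polynomial is an irreducible cubic over Q and its discriminant is -31, which is not a perfect square. For an irreducible cubic, a non-square discriminant gives Galois group S_3. The Galois group S_3 (3T2) has order 6, so the splitting field has degree 6 over Q.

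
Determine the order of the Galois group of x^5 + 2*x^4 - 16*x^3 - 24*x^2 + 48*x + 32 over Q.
The degree of the splitting field over Q equals the order of the Galois group, so first determine the group. The polynomial f is an irreducible quintic over Q, so G = Gal(f/Q) is a transitive subgroup of S_5: one of C_5 (5T1, order 5), D_5 (5T2, order 10), F_20 (5T3, order 20), A_5 (5T4, order 60) or S_5 (5T5, order 120). The discriminant of f is 15352201216 = 123904^2, a perfect square, so G is contained in A_5. The transitive groups of degree 5 contained in A_5 are: C_5 (5T1, order 5), D_5 (5T2, order 10), A_5 (5T4, order 60). By Dedekind's theorem, for a prime p not dividing disc(f) the degrees of the irreducible factors of f mod p form the cycle type of an element of G. Factoring f modulo the 14 such primes p <= 53 (skipping 2, 11, which divide the discriminant), each new pattern first appears at: mod 3: f = (x^5 + 2x^4 + 2x^3 + 2), pattern 5; mod 23: f = (x + 1)(x + 3)(x + 11)(x + 15)(x + 18), pattern 1+1+1+1+1. No other pattern occurs in this range, so the set of observed cycle types is {5, 1+1+1+1+1}. The candidates containing elements of all these cycle types are C_5 (5T1) of order 5, D_5 (5T2) of order 10, A_5 (5T4) of order 60; the others are excluded. The observed types are precisely the cycle types that occur in C_5 (5T1). Each of the other remaining candidates has further cycle types, and by the Chebotarev density theorem the matching factorization patterns would occur for a proportion of primes equal to their share of the group: D_5 (5T2) additionally contains elements of type 2+2+1 (5 of its 10 elements, about 50% of primes); A_5 (5T4) additionally contains elements of type 3+1+1, 2+2+1 (35 of its 60 elements, about 58% of primes). None of the 14 primes tested shows any such pattern (for each of these groups the chance of that is below 10^-4), which rules them out. Hence G = C_5 (5T1), of order 5. The Galois group C_5 (5T1) has order 5, so the splitting field has degree 5 over Q.

5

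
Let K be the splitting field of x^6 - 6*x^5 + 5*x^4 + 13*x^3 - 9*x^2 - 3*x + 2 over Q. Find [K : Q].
60

The degree of the splitting field over Q equals the order of the Galois group, so first determine the group. The polynomial f is an irreducible sextic over Q, so G = Gal(f/Q) is one of the 16 transitive subgroups 6T1, ..., 6T16 of S_6. The discriminant of f is 30991489 = 5567^2, a perfect square, so G is contained in A_6. The transitive groups of degree 6 contained in A_6 are: A_4 (6T4, order 12), S_4 (6T7, order 24), (C_3 x C_3) : C_4 (6T10, order 36), PSL(2,5) (6T12, order 60), A_6 (6T15, order 360). By Dedekind's theorem, for a prime p not dividing disc(f) the degrees of the irreducible factors of f mod p form the cycle type of an element of G. Factoring f modulo the 21 such primes p <= 79 (skipping 19, which divides the discriminant), each new pattern first appears at: mod 2: f = (x)(x^5 + x^3 + x^2 + x + 1), pattern 5+1; mod 7: f = (x^3 + 2x^2 + 4x + 5)(x^3 + 6x^2 + 3x + 6), pattern 3+3; mod 61: f = (x + 36)(x + 58)(x^2 + 9x + 38)(x^2 + 13x + 25), pattern 2+2+1+1. No other pattern occurs in this range, so the set of observed cycle types is {5+1, 3+3, 2+2+1+1}. The candidates containing elements of all these cycle types are PSL(2,5) (6T12) of order 60, A_6 (6T15) of order 360; the others are excluded. The observed types are precisely the cycle types that occur in PSL(2,5) (6T12) (apart from the identity). Each of the other remaining candidates has further cycle types, and by the Chebotarev density theorem the matching factorization patterns would occur for a proportion of primes equal to their share of the group: A_6 (6T15) additionally contains elements of type 4+2, 3+1+1+1 (130 of its 360 elements, about 36% of primes). None of the 21 primes tested shows any such pattern (for each of these groups the chance of that is below 10^-4), which rules them out. Hence G = PSL(2,5) (6T12), of order 60. The Galois group PSL(2,5) (6T12) has order 60, so the splitting field has degree 60 over Q.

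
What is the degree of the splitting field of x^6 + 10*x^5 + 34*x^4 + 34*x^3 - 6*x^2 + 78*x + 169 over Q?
36

The degree of the splitting field over Q equals the order of the Galois group, so first determine the group. The polynomial f is an irreducible sextic over Q, so G = Gal(f/Q) is one of the 16 transitive subgroups 6T1, ..., 6T16 of S_6. The discriminant of f is 90962560000 = 301600^2, a perfect square, so G is contained in A_6. The transitive groups of degree 6 contained in A_6 are: A_4 (6T4, order 12), S_4 (6T7, order 24), (C_3 x C_3) : C_4 (6T10, order 36), PSL(2,5) (6T12, order 60), A_6 (6T15, order 360). By Dedekind's theorem, for a prime p not dividing disc(f) the degrees of the irreducible factors of f mod p form the cycle type of an element of G. Factoring f modulo the 19 such primes p <= 83 (skipping 2, 5, 13, 29, which divide the discriminant), each new pattern first appears at: mod 3: f = (x^2 + 2x + 2)(x^4 + 2x^3 + x^2 + x + 2), pattern 4+2; mod 11: f = (x^3 + 2x^2 + 6x + 7)(x^3 + 8x^2 + x + 10), pattern 3+3; mod 19: f = (x + 1)(x + 17)(x^2 + 5x + 18)(x^2 + 6x + 18), pattern 2+2+1+1; mod 61: f = (x + 16)(x + 26)(x + 33)(x^3 + 57x^2 + 57x + 36), pattern 3+1+1+1. No other pattern occurs in this range, so the set of observed cycle types is {4+2, 3+3, 2+2+1+1, 3+1+1+1}. The candidates containing elements of all these cycle types are (C_3 x C_3) : C_4 (6T10) of order 36, A_6 (6T15) of order 360; the others are excluded. The observed types are precisely the cycle types that occur in (C_3 x C_3) : C_4 (6T10) (apart from the identity). Each of the other remaining candidates has further cycle types, and by the Chebotarev density theorem the matching factorization patterns would occur for a proportion of primes equal to their share of the group: A_6 (6T15) additionally contains elements of type 5+1 (144 of its 360 elements, about 40% of primes). None of the 19 primes tested shows any such pattern (for each of these groups the chance of that is below 10^-4), which rules them out. Hence G = (C_3 x C_3) : C_4 (6T10), of order 36. The Galois group (C_3 x C_3) : C_4 (6T10) has order 36, so the splitting field has degree 36 over Q.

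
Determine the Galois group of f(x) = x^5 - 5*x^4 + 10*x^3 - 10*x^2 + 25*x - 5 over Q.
The polynomial f is an irreducible quintic over Q, so G = Gal(f/Q) is a transitive subgroup of S_5: one of C_5 (5T1, order 5), D_5 (5T2, order 10), F_20 (5T3, order 20), A_5 (5T4, order 60) or S_5 (5T5, order 120). The discriminant of f is 1024000000 = 32000^2, a perfect square, so G is contained in A_5. The transitive groups of degree 5 contained in A_5 are: C_5 (5T1, order 5), D_5 (5T2, order 10), A_5 (5T4, order 60). By Dedekind's theorem, for a prime p not dividing disc(f) the degrees of the irreducible factors of f mod p form the cycle type of an element of G. Factoring f modulo the 2 such primes p <= 7 (skipping 2, 5, which divide the discriminant), each new pattern first appears at: mod 3: f = (x^5 + x^4 + x^3 + 2x^2 + x + 1), pattern 5; mod 7: f = (x + 1)(x + 2)(x^3 + 6x^2 + 4x + 1), pattern 3+1+1. No other pattern occurs in this range, so the set of observed cycle types is {5, 3+1+1}. Among the candidates above, the only group containing elements of all these cycle types is A_5 (5T4) — each of C_5 (5T1), D_5 (5T2) lacks at least one of them. Hence G = A_5 (5T4), of order 60.

A_5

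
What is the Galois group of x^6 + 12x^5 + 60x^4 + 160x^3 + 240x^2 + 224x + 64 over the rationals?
S_6

The polynomial f is an irreducible sextic over Q, so G = Gal(f/Q) is one of the 16 transitive subgroups 6T1, ..., 6T16 of S_6. The discriminant of f is 53451941740544, which is not a perfect square, so G is not contained in A_6. The transitive groups of degree 6 not contained in A_6 are: C_6 (6T1, order 6), S_3 (6T2, order 6), D_6 (6T3, order 12), C_3 x S_3 (6T5, order 18), A_4 x C_2 (6T6, order 24), S_4 (6T8, order 24), S_3 x S_3 (6T9, order 36), S_4 x C_2 (6T11, order 48), (S_3 x S_3) : C_2 (6T13, order 72), PGL(2,5) (6T14, order 120), S_6 (6T16, order 720). By Dedekind's theorem, for a prime p not dividing disc(f) the degrees of the irreducible factors of f mod p form the cycle type of an element of G. Factoring f modulo the 3 such primes p <= 7 (skipping 2, which divides the discriminant), each new pattern first appears at: mod 3: f = (x^6 + x^3 + 2x + 1), pattern 6; mod 5: f = (x + 3)(x^5 + 4x^4 + 3x^3 + x^2 + 2x + 3), pattern 5+1; mod 7: f = (x^2 + 4)(x^4 + 5x^3 + 2), pattern 4+2. No other pattern occurs in this range, so the set of observed cycle types is {6, 5+1, 4+2}. Among the candidates above, the only group containing elements of all these cycle types is S_6 (6T16); every other candidate lacks at least one of them. Hence G = S_6 (6T16), of order 720.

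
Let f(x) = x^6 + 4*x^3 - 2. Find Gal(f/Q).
S_3 x S_3 (also written G36-)

The polynomial f is an irreducible sextic over Q, so G = Gal(f/Q) is one of the 16 transitive subgroups 6T1, ..., 6T16 of S_6. The discriminant of f is 40310784, which is not a perfect square, so G is not contained in A_6. The transitive groups of degree 6 not contained in A_6 are: C_6 (6T1, order 6), S_3 (6T2, order 6), D_6 (6T3, order 12), C_3 x S_3 (6T5, order 18), A_4 x C_2 (6T6, order 24), S_4 (6T8, order 24), S_3 x S_3 (6T9, order 36), S_4 x C_2 (6T11, order 48), (S_3 x S_3) : C_2 (6T13, order 72), PGL(2,5) (6T14, order 120), S_6 (6T16, order 720). By Dedekind's theorem, for a prime p not dividing disc(f) the degrees of the irreducible factors of f mod p form the cycle type of an element of G. Factoring f modulo the 14 such primes p <= 53 (skipping 2, 3, which divide the discriminant), each new pattern first appears at: mod 5: f = (x + 1)(x + 2)(x^2 + 3x + 4)(x^2 + 4x + 1), pattern 2+2+1+1; mod 7: f = (x^6 + 4x^3 + 5), pattern 6; mod 19: f = (x + 4)(x + 6)(x + 9)(x^3 + 16), pattern 3+1+1+1; mod 31: f = (x^2 + 2x + 11)(x^2 + 10x + 27)(x^2 + 19x + 24), pattern 2+2+2; mod 43: f = (x^3 + 9)(x^3 + 38), pattern 3+3. No other pattern occurs in this range, so the set of observed cycle types is {2+2+1+1, 6, 3+1+1+1, 2+2+2, 3+3}. The candidates containing elements of all these cycle types are S_3 x S_3 (6T9) of order 36, (S_3 x S_3) : C_2 (6T13) of order 72, S_6 (6T16) of order 720; the others are excluded. The observed types are precisely the cycle types that occur in S_3 x S_3 (6T9) (apart from the identity). Each of the other remaining candidates has further cycle types, and by the Chebotarev density theorem the matching factorization patterns would occur for a proportion of primes equal to their share of the group: (S_3 x S_3) : C_2 (6T13) additionally contains elements of type 4+2, 3+2+1, 2+1+1+1+1 (36 of its 72 elements, about 50% of primes); S_6 (6T16) additionally contains elements of type 5+1, 4+2, 4+1+1, 3+2+1, 2+1+1+1+1 (459 of its 720 elements, about 64% of primes). None of the 14 primes tested shows any such pattern (for each of these groups the chance of that is below 10^-4), which rules them out. Hence G = S_3 x S_3 (6T9), of order 36.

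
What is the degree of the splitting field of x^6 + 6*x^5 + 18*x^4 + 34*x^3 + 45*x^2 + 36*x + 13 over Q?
The degree of the splitting field over Q equals the order of the Galois group, so first determine the group. The polynomial f is an irreducible sextic over Q, so G = Gal(f/Q) is one of the 16 transitive subgroups 6T1, ..., 6T16 of S_6. The discriminant of f is -16003008, which is not a perfect square, so G is not contained in A_6. The transitive groups of degree 6 not contained in A_6 are: C_6 (6T1, order 6), S_3 (6T2, order 6), D_6 (6T3, order 12), C_3 x S_3 (6T5, order 18), A_4 x C_2 (6T6, order 24), S_4 (6T8, order 24), S_3 x S_3 (6T9, order 36), S_4 x C_2 (6T11, order 48), (S_3 x S_3) : C_2 (6T13, order 72), PGL(2,5) (6T14, order 120), S_6 (6T16, order 720). By Dedekind's theorem, for a prime p not dividing disc(f) the degrees of the irreducible factors of f mod p form the cycle type of an element of G. Factoring f modulo the 21 such primes p <= 89 (skipping 2, 3, 7, which divide the discriminant), each new pattern first appears at: mod 5: f = (x^6 + x^5 + 3x^4 + 4x^3 + x + 3), pattern 6; mod 11: f = (x + 3)(x^5 + 3x^4 + 9x^3 + 7x^2 + 2x + 8), pattern 5+1; mod 13: f = (x)(x + 9)(x^4 + 10x^3 + 6x^2 + 6x + 4), pattern 4+1+1; mod 23: f = (x + 17)(x + 21)(x^2 + 17x + 10)(x^2 + 20x + 21), pattern 2+2+1+1; mod 43: f = (x^3 + 22x^2 + 39x + 16)(x^3 + 27x^2 + 30x + 25), pattern 3+3; mod 61: f = (x^2 + 16x + 13)(x^2 + 20x + 31)(x^2 + 31x + 2), pattern 2+2+2. No other pattern occurs in this range, so the set of observed cycle types is {6, 5+1, 4+1+1, 2+2+1+1, 3+3, 2+2+2}. The candidates containing elements of all these cycle types are PGL(2,5) (6T14) of order 120, S_6 (6T16) of order 720; the others are excluded. The observed types are precisely the cycle types that occur in PGL(2,5) (6T14) (apart from the identity). Each of the other remaining candidates has further cycle types, and by the Chebotarev density theorem the matching factorization patterns would occur for a proportion of primes equal to their share of the group: S_6 (6T16) additionally contains elements of type 4+2, 3+2+1, 3+1+1+1, 2+1+1+1+1 (265 of its 720 elements, about 37% of primes). None of the 21 primes tested shows any such pattern (for each of these groups the chance of that is below 10^-4), which rules them out. Hence G = PGL(2,5) (6T14), of order 120. The Galois group PGL(2,5) (6T14) has order 120, so the splitting field has degree 120 over Q.

120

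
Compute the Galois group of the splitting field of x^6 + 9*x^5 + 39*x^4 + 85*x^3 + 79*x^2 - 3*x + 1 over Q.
C_6

The polynomial f is an irreducible sextic over Q, so G = Gal(f/Q) is one of the 16 transitive subgroups 6T1, ..., 6T16 of S_6. The discriminant of f is -548553067783, which is not a perfect square, so G is not contained in A_6. The transitive groups of degree 6 not contained in A_6 are: C_6 (6T1, order 6), S_3 (6T2, order 6), D_6 (6T3, order 12), C_3 x S_3 (6T5, order 18), A_4 x C_2 (6T6, order 24), S_4 (6T8, order 24), S_3 x S_3 (6T9, order 36), S_4 x C_2 (6T11, order 48), (S_3 x S_3) : C_2 (6T13, order 72), PGL(2,5) (6T14, order 120), S_6 (6T16, order 720). By Dedekind's theorem, for a prime p not dividing disc(f) the degrees of the irreducible factors of f mod p form the cycle type of an element of G. Factoring f modulo the 37 such primes p <= 167 (skipping 7, 29, which divide the discriminant), each new pattern first appears at: mod 2: f = (x^3 + x + 1)(x^3 + x^2 + 1), pattern 3+3; mod 3: f = (x^6 + x^3 + x^2 + 1), pattern 6; mod 13: f = (x^2 + x + 4)(x^2 + 2x + 12)(x^2 + 6x + 3), pattern 2+2+2; mod 43: f = (x + 2)(x + 8)(x + 14)(x + 36)(x + 38)(x + 40), pattern 1+1+1+1+1+1. No other pattern occurs in this range, so the set of observed cycle types is {3+3, 6, 2+2+2, 1+1+1+1+1+1}. The candidates containing elements of all these cycle types are C_6 (6T1) of order 6, D_6 (6T3) of order 12, C_3 x S_3 (6T5) of order 18, A_4 x C_2 (6T6) of order 24, S_3 x S_3 (6T9) of order 36, S_4 x C_2 (6T11) of order 48, (S_3 x S_3) : C_2 (6T13) of order 72, PGL(2,5) (6T14) of order 120, S_6 (6T16) of order 720; the others are excluded. The observed types are precisely the cycle types that occur in C_6 (6T1). Each of the other remaining candidates has further cycle types, and by the Chebotarev density theorem the matching factorization patterns would occur for a proportion of primes equal to their share of the group: D_6 (6T3) additionally contains elements of type 2+2+1+1 (3 of its 12 elements, about 25% of primes); C_3 x S_3 (6T5) additionally contains elements of type 3+1+1+1 (4 of its 18 elements, about 22% of primes); A_4 x C_2 (6T6) additionally contains elements of type 2+2+1+1, 2+1+1+1+1 (6 of its 24 elements, about 25% of primes); S_3 x S_3 (6T9) additionally contains elements of type 3+1+1+1, 2+2+1+1 (13 of its 36 elements, about 36% of primes); S_4 x C_2 (6T11) additionally contains elements of type 4+2, 4+1+1, 2+2+1+1, 2+1+1+1+1 (24 of its 48 elements, about 50% of primes); (S_3 x S_3) : C_2 (6T13) additionally contains elements of type 4+2, 3+2+1, 3+1+1+1, 2+2+1+1, 2+1+1+1+1 (49 of its 72 elements, about 68% of primes); PGL(2,5) (6T14) additionally contains elements of type 5+1, 4+1+1, 2+2+1+1 (69 of its 120 elements, about 58% of primes); S_6 (6T16) additionally contains elements of type 5+1, 4+2, 4+1+1, 3+2+1, 3+1+1+1, 2+2+1+1, 2+1+1+1+1 (544 of its 720 elements, about 76% of primes). None of the 37 primes tested shows any such pattern (for each of these groups the chance of that is below 10^-4), which rules them out. Hence G = C_6 (6T1), of order 6.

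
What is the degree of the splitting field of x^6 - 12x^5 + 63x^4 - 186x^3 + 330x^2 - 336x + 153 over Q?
120

The degree of the splitting field over Q equals the order of the Galois group, so first determine the group. The polynomial f is an irreducible sextic over Q, so G = Gal(f/Q) is one of the 16 transitive subgroups 6T1, ..., 6T16 of S_6. The discriminant of f is -16003008, which is not a perfect square, so G is not contained in A_6. The transitive groups of degree 6 not contained in A_6 are: C_6 (6T1, order 6), S_3 (6T2, order 6), D_6 (6T3, order 12), C_3 x S_3 (6T5, order 18), A_4 x C_2 (6T6, order 24), S_4 (6T8, order 24), S_3 x S_3 (6T9, order 36), S_4 x C_2 (6T11, order 48), (S_3 x S_3) : C_2 (6T13, order 72), PGL(2,5) (6T14, order 120), S_6 (6T16, order 720). By Dedekind's theorem, for a prime p not dividing disc(f) the degrees of the irreducible factors of f mod p form the cycle type of an element of G. Factoring f modulo the 21 such primes p <= 89 (skipping 2, 3, 7, which divide the discriminant), each new pattern first appears at: mod 5: f = (x^6 + 3x^5 + 3x^4 + 4x^3 + 4x + 3), pattern 6; mod 11: f = (x + 7)(x^5 + 3x^4 + 9x^3 + 4x^2 + 5x + 3), pattern 5+1; mod 13: f = (x + 3)(x + 12)(x^4 + 12x^3 + 3x^2 + 1), pattern 4+1+1; mod 23: f = (x + 1)(x + 5)(x^2 + x + 19)(x^2 + 4x + 5), pattern 2+2+1+1; mod 43: f = (x^3 + 13x^2 + x + 3)(x^3 + 18x^2 + 8), pattern 3+3; mod 61: f = (x^2 + 28x + 34)(x^2 + 39x + 52)(x^2 + 43x + 30), pattern 2+2+2. No other pattern occurs in this range, so the set of observed cycle types is {6, 5+1, 4+1+1, 2+2+1+1, 3+3, 2+2+2}. The candidates containing elements of all these cycle types are PGL(2,5) (6T14) of order 120, S_6 (6T16) of order 720; the others are excluded. The observed types are precisely the cycle types that occur in PGL(2,5) (6T14) (apart from the identity). Each of the other remaining candidates has further cycle types, and by the Chebotarev density theorem the matching factorization patterns would occur for a proportion of primes equal to their share of the group: S_6 (6T16) additionally contains elements of type 4+2, 3+2+1, 3+1+1+1, 2+1+1+1+1 (265 of its 720 elements, about 37% of primes). None of the 21 primes tested shows any such pattern (for each of these groups the chance of that is below 10^-4), which rules them out. Hence G = PGL(2,5) (6T14), of order 120. The Galois group PGL(2,5) (6T14) has order 120, so the splitting field has degree 120 over Q.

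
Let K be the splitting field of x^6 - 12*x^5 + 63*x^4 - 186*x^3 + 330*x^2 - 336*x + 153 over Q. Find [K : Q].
120

The degree of the splitting field over Q equals the order of the Galois group, so first determine the group. The polynomial f is an irreducible sextic over Q, so G = Gal(f/Q) is one of the 16 transitive subgroups 6T1, ..., 6T16 of S_6. The discriminant of f is -16003008, which is not a perfect square, so G is not contained in A_6. The transitive groups of degree 6 not contained in A_6 are: C_6 (6T1, order 6), S_3 (6T2, order 6), D_6 (6T3, order 12), C_3 x S_3 (6T5, order 18), A_4 x C_2 (6T6, order 24), S_4 (6T8, order 24), S_3 x S_3 (6T9, order 36), S_4 x C_2 (6T11, order 48), (S_3 x S_3) : C_2 (6T13, order 72), PGL(2,5) (6T14, order 120), S_6 (6T16, order 720). By Dedekind's theorem, for a prime p not dividing disc(f) the degrees of the irreducible factors of f mod p form the cycle type of an element of G. Factoring f modulo the 21 such primes p <= 89 (skipping 2, 3, 7, which divide the discriminant), each new pattern first appears at: mod 5: f = (x^6 + 3x^5 + 3x^4 + 4x^3 + 4x + 3), pattern 6; mod 11: f = (x + 7)(x^5 + 3x^4 + 9x^3 + 4x^2 + 5x + 3), pattern 5+1; mod 13: f = (x + 3)(x + 12)(x^4 + 12x^3 + 3x^2 + 1), pattern 4+1+1; mod 23: f = (x + 1)(x + 5)(x^2 + x + 19)(x^2 + 4x + 5), pattern 2+2+1+1; mod 43: f = (x^3 + 13x^2 + x + 3)(x^3 + 18x^2 + 8), pattern 3+3; mod 61: f = (x^2 + 28x + 34)(x^2 + 39x + 52)(x^2 + 43x + 30), pattern 2+2+2. No other pattern occurs in this range, so the set of observed cycle types is {6, 5+1, 4+1+1, 2+2+1+1, 3+3, 2+2+2}. The candidates containing elements of all these cycle types are PGL(2,5) (6T14) of order 120, S_6 (6T16) of order 720; the others are excluded. The observed types are precisely the cycle types that occur in PGL(2,5) (6T14) (apart from the identity). Each of the other remaining candidates has further cycle types, and by the Chebotarev density theorem the matching factorization patterns would occur for a proportion of primes equal to their share of the group: S_6 (6T16) additionally contains elements of type 4+2, 3+2+1, 3+1+1+1, 2+1+1+1+1 (265 of its 720 elements, about 37% of primes). None of the 21 primes tested shows any such pattern (for each of these groups the chance of that is below 10^-4), which rules them out. Hence G = PGL(2,5) (6T14), of order 120. The Galois group PGL(2,5) (6T14) has order 120, so the splitting field has degree 120 over Q.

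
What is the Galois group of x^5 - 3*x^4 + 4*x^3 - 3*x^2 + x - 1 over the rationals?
D_5, the dihedral group of order 10

The polynomial f is an irreducible quintic over Q, so G = Gal(f/Q) is a transitive subgroup of S_5: one of C_5 (5T1, order 5), D_5 (5T2, order 10), F_20 (5T3, order 20), A_5 (5T4, order 60) or S_5 (5T5, order 120). The discriminant of f is 2209 = 47^2, a perfect square, so G is contained in A_5. The transitive groups of degree 5 contained in A_5 are: C_5 (5T1, order 5), D_5 (5T2, order 10), A_5 (5T4, order 60). By Dedekind's theorem, for a prime p not dividing disc(f) the degrees of the irreducible factors of f mod p form the cycle type of an element of G. Factoring f modulo the 23 such primes p <= 89 (skipping 47, which divides the discriminant), each new pattern first appears at: mod 2: f = (x^5 + x^4 + x^2 + x + 1), pattern 5; mod 5: f = (x + 3)(x^2 + x + 1)(x^2 + 3x + 3), pattern 2+2+1; mod 83: f = (x + 53)(x + 59)(x + 67)(x + 70)(x + 80), pattern 1+1+1+1+1. No other pattern occurs in this range, so the set of observed cycle types is {5, 2+2+1, 1+1+1+1+1}. The candidates containing elements of all these cycle types are D_5 (5T2) of order 10, A_5 (5T4) of order 60; the others are excluded. The observed types are precisely the cycle types that occur in D_5 (5T2). Each of the other remaining candidates has further cycle types, and by the Chebotarev density theorem the matching factorization patterns would occur for a proportion of primes equal to their share of the group: A_5 (5T4) additionally contains elements of type 3+1+1 (20 of its 60 elements, about 33% of primes). None of the 23 primes tested shows any such pattern (for each of these groups the chance of that is below 10^-4), which rules them out. Hence G = D_5 (5T2), of order 10.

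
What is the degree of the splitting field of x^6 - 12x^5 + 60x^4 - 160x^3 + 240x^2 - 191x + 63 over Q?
720

The degree of the splitting field over Q equals the order of the Galois group, so first determine the group. The polynomial f is an irreducible sextic over Q, so G = Gal(f/Q) is one of the 16 transitive subgroups 6T1, ..., 6T16 of S_6. The discriminant of f is -43531, which is not a perfect square, so G is not contained in A_6. The transitive groups of degree 6 not contained in A_6 are: C_6 (6T1, order 6), S_3 (6T2, order 6), D_6 (6T3, order 12), C_3 x S_3 (6T5, order 18), A_4 x C_2 (6T6, order 24), S_4 (6T8, order 24), S_3 x S_3 (6T9, order 36), S_4 x C_2 (6T11, order 48), (S_3 x S_3) : C_2 (6T13, order 72), PGL(2,5) (6T14, order 120), S_6 (6T16, order 720). By Dedekind's theorem, for a prime p not dividing disc(f) the degrees of the irreducible factors of f mod p form the cycle type of an element of G. Factoring f modulo the 4 such primes p <= 7, each new pattern first appears at: mod 2: f = (x^6 + x + 1), pattern 6; mod 3: f = (x)(x^2 + x + 2)(x^3 + 2x^2 + 2x + 2), pattern 3+2+1; mod 5: f = (x^3 + x^2 + 3x + 1)(x^3 + 2x^2 + 3), pattern 3+3; mod 7: f = (x)(x^5 + 2x^4 + 4x^3 + x^2 + 2x + 5), pattern 5+1. No other pattern occurs in this range, so the set of observed cycle types is {6, 3+2+1, 3+3, 5+1}. Among the candidates above, the only group containing elements of all these cycle types is S_6 (6T16); every other candidate lacks at least one of them. Hence G = S_6 (6T16), of order 720. The Galois group S_6 (6T16) has order 720, so the splitting field has degree 720 over Q.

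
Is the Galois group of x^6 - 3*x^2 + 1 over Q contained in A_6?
No

The polynomial is irreducible of degree 6 over Q. Its discriminant is -419904, which is not a perfect square. A Galois group lies in the alternating group exactly when the discriminant is a square in Q, so the Galois group (A_4 x C_2) is not contained in A_6.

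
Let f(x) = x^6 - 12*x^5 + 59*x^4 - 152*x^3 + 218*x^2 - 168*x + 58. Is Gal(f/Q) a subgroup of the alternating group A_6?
The polynomial is irreducible of degree 6 over Q. Its discriminant is -5120000, which is not a perfect square. A Galois group lies in the alternating group exactly when the discriminant is a square in Q, so the Galois group (S_4) is not contained in A_6.

No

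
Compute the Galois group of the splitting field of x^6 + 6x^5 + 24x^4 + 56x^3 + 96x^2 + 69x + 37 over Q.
6T13: (S_3 x S_3) : C_2

The polynomial f is an irreducible sextic over Q, so G = Gal(f/Q) is one of the 16 transitive subgroups 6T1, ..., 6T16 of S_6. The discriminant of f is -4814474416803, which is not a perfect square, so G is not contained in A_6. The transitive groups of degree 6 not contained in A_6 are: C_6 (6T1, order 6), S_3 (6T2, order 6), D_6 (6T3, order 12), C_3 x S_3 (6T5, order 18), A_4 x C_2 (6T6, order 24), S_4 (6T8, order 24), S_3 x S_3 (6T9, order 36), S_4 x C_2 (6T11, order 48), (S_3 x S_3) : C_2 (6T13, order 72), PGL(2,5) (6T14, order 120), S_6 (6T16, order 720). By Dedekind's theorem, for a prime p not dividing disc(f) the degrees of the irreducible factors of f mod p form the cycle type of an element of G. Factoring f modulo the 28 such primes p <= 127 (skipping 3, 17, 43, which divide the discriminant), each new pattern first appears at: mod 2: f = (x^6 + x + 1), pattern 6; mod 7: f = (x + 2)(x^2 + x + 6)(x^3 + 3x^2 + 6), pattern 3+2+1; mod 11: f = (x^2 + 6x + 2)(x^4 + x + 2), pattern 4+2; mod 13: f = (x + 2)(x + 6)(x^2 + x + 8)(x^2 + 10x + 10), pattern 2+2+1+1; mod 61: f = (x + 12)(x + 38)(x + 54)(x + 59)(x^2 + 26x + 36), pattern 2+1+1+1+1; mod 97: f = (x + 13)(x + 19)(x + 68)(x^3 + 3x^2 + 17x + 93), pattern 3+1+1+1; mod 113: f = (x^2 + 5x + 57)(x^2 + 56x + 64)(x^2 + 58x + 40), pattern 2+2+2; mod 127: f = (x^3 + 3x^2 + 66x + 74)(x^3 + 3x^2 + 76x + 64), pattern 3+3. No other pattern occurs in this range, so the set of observed cycle types is {6, 3+2+1, 4+2, 2+2+1+1, 2+1+1+1+1, 3+1+1+1, 2+2+2, 3+3}. The candidates containing elements of all these cycle types are (S_3 x S_3) : C_2 (6T13) of order 72, S_6 (6T16) of order 720; the others are excluded. The observed types are precisely the cycle types that occur in (S_3 x S_3) : C_2 (6T13) (apart from the identity). Each of the other remaining candidates has further cycle types, and by the Chebotarev density theorem the matching factorization patterns would occur for a proportion of primes equal to their share of the group: S_6 (6T16) additionally contains elements of type 5+1, 4+1+1 (234 of its 720 elements, about 32% of primes). None of the 28 primes tested shows any such pattern (for each of these groups the chance of that is below 10^-4), which rules them out. Hence G = (S_3 x S_3) : C_2 (6T13), of order 72.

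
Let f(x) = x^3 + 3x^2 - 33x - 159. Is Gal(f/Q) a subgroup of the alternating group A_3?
No

The polynomial is irreducible of degree 3 over Q. Its discriminant is -228528, which is not a perfect square. A Galois group lies in the alternating group exactly when the discriminant is a square in Q, so the Galois group (S_3) is not contained in A_3.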